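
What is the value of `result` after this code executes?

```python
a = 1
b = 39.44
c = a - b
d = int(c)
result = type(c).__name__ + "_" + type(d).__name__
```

a is int; b is float; c is float; d is int; result = 'float_int'

'float_int'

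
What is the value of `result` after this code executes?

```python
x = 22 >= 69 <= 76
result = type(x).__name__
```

x is bool; result = 'bool'

'bool'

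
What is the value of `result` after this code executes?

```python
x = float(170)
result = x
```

x = 170.0; result = 170.0

170.0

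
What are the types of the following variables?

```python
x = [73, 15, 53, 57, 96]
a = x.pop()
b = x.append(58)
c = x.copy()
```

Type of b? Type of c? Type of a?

append() returns None; copy() returns list; pop() returns element

NoneType, list, int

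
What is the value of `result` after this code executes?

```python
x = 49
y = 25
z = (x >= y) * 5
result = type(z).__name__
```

x is int; y is int; z is int; result = 'int'

'int'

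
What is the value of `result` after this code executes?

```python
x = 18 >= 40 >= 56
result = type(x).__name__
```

x is bool; result = 'bool'

'bool'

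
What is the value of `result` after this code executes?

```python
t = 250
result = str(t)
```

t = 250; result = '250'

'250'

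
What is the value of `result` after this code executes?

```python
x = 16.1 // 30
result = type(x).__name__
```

x is float; result = 'float'

'float'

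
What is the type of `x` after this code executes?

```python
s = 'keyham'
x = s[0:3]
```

Slicing a str returns str

str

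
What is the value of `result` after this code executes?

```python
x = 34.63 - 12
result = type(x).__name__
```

x is float; result = 'float'

'float'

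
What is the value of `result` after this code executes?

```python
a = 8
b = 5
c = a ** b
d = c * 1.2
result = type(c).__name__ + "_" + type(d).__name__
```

a is int; b is int; c is int; d is float; result = 'int_float'

'int_float'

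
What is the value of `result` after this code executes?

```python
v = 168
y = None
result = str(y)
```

v = 168; y = None; result = 'None'

'None'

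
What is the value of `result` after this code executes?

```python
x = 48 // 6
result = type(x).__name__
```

x is int; result = 'int'

'int'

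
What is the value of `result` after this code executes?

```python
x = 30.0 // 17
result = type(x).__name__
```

x is float; result = 'float'

'float'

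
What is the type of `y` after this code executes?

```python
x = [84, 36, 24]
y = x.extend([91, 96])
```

list.extend() returns None

NoneType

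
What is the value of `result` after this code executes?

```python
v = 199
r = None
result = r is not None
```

v = 199; r = None; result = False

False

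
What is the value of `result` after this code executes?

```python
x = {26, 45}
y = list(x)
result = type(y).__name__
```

x is set; y is list; result = 'list'

'list'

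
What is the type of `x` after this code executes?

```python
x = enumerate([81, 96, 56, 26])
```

enumerate() returns an enumerate object

enumerate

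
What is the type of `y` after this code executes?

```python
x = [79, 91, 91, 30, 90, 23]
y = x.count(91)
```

list.count() returns int

int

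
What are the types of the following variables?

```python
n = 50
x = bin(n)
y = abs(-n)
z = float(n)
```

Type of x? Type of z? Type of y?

bin() returns str; float() returns float; abs() of int returns int

str, float, int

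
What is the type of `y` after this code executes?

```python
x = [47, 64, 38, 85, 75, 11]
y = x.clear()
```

list.clear() returns None

NoneType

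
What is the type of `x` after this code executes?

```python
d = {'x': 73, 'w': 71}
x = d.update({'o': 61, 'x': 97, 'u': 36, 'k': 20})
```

dict.update() returns None

NoneType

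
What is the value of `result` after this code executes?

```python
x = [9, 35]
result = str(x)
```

x = [9, 35]; result = '[9, 35]'

'[9, 35]'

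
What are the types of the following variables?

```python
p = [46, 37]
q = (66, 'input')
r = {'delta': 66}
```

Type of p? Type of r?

p is assigned a list literal (square brackets); r is assigned a dict literal ({key: value})

list, dict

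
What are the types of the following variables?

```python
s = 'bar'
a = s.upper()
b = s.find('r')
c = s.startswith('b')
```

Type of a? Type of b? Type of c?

upper() returns str; find() returns int; startswith() returns bool

str, int, bool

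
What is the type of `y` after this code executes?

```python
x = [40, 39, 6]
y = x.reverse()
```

list.reverse() returns None

NoneType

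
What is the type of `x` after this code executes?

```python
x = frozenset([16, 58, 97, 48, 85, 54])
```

frozenset() returns frozenset

frozenset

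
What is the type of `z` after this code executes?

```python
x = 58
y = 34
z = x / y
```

int / int = float

float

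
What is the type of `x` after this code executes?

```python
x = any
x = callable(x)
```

callable() returns bool

bool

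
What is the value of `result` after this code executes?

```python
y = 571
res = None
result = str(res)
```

y = 571; res = None; result = 'None'

'None'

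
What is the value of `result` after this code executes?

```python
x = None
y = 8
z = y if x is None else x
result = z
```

x = None; y = 8; z = 8; result = 8

8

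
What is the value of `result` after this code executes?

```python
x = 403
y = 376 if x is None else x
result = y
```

x = 403; y = 403; result = 403

403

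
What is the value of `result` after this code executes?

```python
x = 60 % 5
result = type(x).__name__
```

x is int; result = 'int'

'int'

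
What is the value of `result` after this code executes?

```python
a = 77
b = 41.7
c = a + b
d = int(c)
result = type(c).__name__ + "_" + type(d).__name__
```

a is int; b is float; c is float; d is int; result = 'float_int'

'float_int'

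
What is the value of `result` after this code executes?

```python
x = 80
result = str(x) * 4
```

x = 80; result = '80808080'

'80808080'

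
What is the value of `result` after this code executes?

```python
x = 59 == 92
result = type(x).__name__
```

x is bool; result = 'bool'

'bool'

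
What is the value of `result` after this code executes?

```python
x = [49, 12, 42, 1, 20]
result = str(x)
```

x = [49, 12, 42, 1, 20]; result = '[49, 12, 42, 1, 20]'

'[49, 12, 42, 1, 20]'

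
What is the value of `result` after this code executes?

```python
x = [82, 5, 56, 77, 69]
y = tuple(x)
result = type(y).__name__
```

x is list; y is tuple; result = 'tuple'

'tuple'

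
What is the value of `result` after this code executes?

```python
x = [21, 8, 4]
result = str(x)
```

x = [21, 8, 4]; result = '[21, 8, 4]'

'[21, 8, 4]'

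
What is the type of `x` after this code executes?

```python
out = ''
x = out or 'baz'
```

'or' returns first truthy value (str)

str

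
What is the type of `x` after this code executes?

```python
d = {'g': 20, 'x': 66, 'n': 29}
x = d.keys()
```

.keys() returns dict_keys view

dict_keys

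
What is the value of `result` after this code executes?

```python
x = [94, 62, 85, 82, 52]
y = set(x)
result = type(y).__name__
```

x is list; y is set; result = 'set'

'set'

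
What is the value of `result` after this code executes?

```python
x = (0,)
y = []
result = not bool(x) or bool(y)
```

x = (0,); y = []; result = False

False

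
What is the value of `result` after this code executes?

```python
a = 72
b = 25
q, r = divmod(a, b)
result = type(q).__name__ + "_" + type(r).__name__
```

a is int; b is int; q is int; r is int; result = 'int_int'

'int_int'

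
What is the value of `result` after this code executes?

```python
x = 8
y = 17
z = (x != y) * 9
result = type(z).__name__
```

x is int; y is int; z is int; result = 'int'

'int'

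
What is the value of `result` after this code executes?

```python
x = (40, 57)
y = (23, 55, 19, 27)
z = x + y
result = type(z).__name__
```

x is tuple; y is tuple; z is tuple; result = 'tuple'

'tuple'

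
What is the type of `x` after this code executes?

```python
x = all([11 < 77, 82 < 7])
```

all() returns bool

bool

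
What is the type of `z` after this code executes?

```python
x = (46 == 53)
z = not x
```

'not' returns bool

bool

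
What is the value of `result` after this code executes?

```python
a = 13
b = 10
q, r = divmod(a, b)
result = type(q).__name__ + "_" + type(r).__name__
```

a is int; b is int; q is int; r is int; result = 'int_int'

'int_int'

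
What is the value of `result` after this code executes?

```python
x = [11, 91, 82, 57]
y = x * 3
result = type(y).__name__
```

x is list; y is list; result = 'list'

'list'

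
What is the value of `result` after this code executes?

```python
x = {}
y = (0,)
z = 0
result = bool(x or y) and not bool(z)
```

x = {}; y = (0,); z = 0; result = True

True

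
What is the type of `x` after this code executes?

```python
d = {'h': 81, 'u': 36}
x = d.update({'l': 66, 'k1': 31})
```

dict.update() returns None

NoneType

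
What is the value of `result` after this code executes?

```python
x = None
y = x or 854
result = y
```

x = None; y = 854; result = 854

854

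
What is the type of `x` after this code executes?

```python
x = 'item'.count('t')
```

str.count() returns int

int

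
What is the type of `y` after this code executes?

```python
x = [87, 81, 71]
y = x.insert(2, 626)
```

list.insert() returns None

NoneType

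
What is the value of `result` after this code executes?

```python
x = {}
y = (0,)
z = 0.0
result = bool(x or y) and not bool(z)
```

x = {}; y = (0,); z = 0.0; result = True

True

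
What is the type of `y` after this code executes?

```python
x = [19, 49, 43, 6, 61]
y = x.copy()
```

list.copy() returns list

list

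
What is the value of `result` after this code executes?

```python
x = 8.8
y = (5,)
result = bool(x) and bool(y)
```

x = 8.8; y = (5,); result = True

True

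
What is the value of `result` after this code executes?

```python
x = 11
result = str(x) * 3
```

x = 11; result = '111111'

'111111'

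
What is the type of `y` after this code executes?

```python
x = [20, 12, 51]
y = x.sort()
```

list.sort() returns None (mutates in place)

NoneType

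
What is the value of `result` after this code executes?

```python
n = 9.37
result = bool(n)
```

n = 9.37; result = True

True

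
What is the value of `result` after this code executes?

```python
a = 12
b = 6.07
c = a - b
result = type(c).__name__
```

a is int; b is float; c is float; result = 'float'

'float'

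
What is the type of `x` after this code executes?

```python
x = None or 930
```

'or' with None returns the other truthy value

int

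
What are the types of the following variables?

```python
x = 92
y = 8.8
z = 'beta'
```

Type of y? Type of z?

y is assigned a number with a decimal point, so it is a float; z is assigned a quoted string literal, so it is a str

float, str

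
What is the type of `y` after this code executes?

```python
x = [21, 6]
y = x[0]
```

Indexing list[int] returns int

int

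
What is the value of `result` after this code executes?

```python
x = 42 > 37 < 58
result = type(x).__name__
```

x is bool; result = 'bool'

'bool'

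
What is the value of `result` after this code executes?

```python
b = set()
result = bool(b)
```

b = set(); result = False

False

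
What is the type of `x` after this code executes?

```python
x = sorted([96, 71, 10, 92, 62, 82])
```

sorted() always returns list

list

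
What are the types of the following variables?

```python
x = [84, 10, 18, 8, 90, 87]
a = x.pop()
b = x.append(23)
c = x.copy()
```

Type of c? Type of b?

copy() returns list; append() returns None

list, NoneType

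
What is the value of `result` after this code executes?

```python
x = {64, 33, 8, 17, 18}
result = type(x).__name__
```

x is set; result = 'set'

'set'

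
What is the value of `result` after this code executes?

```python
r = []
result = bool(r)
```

r = []; result = False

False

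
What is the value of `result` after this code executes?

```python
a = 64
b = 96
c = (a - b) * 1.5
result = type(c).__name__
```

a is int; b is int; c is float; result = 'float'

'float'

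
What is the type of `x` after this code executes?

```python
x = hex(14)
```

hex() returns str representation

str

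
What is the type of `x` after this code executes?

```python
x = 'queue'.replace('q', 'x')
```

str.replace() returns str

str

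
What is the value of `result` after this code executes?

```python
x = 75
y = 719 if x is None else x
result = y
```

x = 75; y = 75; result = 75

75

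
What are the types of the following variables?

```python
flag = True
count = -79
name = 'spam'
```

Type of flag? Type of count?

flag is assigned the constant True, which has type bool; count is assigned a bare integer (no decimal point), so it is an int

bool, int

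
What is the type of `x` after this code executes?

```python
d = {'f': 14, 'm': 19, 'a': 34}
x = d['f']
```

Accessing dict[str, int] with str key returns int

int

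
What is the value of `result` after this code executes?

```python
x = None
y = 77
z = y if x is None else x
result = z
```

x = None; y = 77; z = 77; result = 77

77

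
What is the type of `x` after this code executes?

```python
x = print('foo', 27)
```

print() returns None

NoneType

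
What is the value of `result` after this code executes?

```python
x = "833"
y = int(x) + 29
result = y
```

x = '833'; y = 862; result = 862

862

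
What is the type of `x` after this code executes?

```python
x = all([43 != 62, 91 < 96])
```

all() returns bool

bool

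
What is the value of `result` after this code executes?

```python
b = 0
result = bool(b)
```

b = 0; result = False

False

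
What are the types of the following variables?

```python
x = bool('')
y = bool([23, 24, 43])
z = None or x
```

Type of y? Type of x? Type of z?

bool() returns bool; bool() returns bool; None or bool returns the bool

bool, bool, bool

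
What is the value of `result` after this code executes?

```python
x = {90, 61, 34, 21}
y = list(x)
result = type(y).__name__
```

x is set; y is list; result = 'list'

'list'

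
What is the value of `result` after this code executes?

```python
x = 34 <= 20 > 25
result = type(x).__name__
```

x is bool; result = 'bool'

'bool'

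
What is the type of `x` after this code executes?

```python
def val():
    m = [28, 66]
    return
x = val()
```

Bare return returns None

NoneType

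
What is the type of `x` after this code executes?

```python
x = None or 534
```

'or' with None returns the other truthy value

int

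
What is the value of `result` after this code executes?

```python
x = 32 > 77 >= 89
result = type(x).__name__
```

x is bool; result = 'bool'

'bool'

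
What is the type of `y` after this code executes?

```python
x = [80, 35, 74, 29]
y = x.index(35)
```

list.index() returns int

int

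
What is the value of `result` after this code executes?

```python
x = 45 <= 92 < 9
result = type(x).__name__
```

x is bool; result = 'bool'

'bool'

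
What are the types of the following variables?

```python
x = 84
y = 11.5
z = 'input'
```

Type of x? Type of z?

x is assigned a bare integer (no decimal point), so it is an int; z is assigned a quoted string literal, so it is a str

int, str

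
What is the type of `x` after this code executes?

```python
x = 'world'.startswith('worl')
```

str.startswith() returns bool

bool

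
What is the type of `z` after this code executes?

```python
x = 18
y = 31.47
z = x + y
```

int + float = float

float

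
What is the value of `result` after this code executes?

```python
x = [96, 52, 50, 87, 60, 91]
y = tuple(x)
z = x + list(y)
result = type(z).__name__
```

x is list; y is tuple; z is list; result = 'list'

'list'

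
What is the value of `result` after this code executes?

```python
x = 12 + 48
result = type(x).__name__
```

x is int; result = 'int'

'int'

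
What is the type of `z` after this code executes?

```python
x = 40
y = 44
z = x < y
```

Comparison returns bool

bool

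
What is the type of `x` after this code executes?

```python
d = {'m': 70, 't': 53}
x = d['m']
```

Accessing dict[str, int] with str key returns int

int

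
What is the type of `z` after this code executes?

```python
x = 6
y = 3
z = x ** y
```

positive int ** positive int = int

int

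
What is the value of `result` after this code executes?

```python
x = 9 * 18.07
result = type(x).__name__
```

x is float; result = 'float'

'float'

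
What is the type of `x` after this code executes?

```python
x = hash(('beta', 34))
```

hash() returns int

int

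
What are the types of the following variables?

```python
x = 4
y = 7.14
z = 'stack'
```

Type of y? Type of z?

y is assigned a number with a decimal point, so it is a float; z is assigned a quoted string literal, so it is a str

float, str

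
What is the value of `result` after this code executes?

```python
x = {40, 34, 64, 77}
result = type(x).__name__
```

x is set; result = 'set'

'set'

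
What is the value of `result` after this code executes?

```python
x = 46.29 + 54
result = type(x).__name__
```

x is float; result = 'float'

'float'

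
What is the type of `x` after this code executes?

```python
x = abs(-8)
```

abs() of int returns int

int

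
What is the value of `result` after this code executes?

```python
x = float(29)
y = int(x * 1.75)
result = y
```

x = 29.0; y = 50; result = 50

50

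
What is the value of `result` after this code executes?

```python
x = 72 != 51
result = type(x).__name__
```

x is bool; result = 'bool'

'bool'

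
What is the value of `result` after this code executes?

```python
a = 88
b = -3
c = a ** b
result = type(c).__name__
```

a is int; b is int; c is float; result = 'float'

'float'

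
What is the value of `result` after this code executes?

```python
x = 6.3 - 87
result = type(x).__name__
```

x is float; result = 'float'

'float'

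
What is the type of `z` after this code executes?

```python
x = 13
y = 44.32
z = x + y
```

int + float = float

float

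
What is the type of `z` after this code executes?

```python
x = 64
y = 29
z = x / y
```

int / int = float

float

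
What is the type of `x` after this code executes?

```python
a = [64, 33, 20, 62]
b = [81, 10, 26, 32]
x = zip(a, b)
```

zip() returns a zip object

zip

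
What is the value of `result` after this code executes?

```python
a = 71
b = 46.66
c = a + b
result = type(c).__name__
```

a is int; b is float; c is float; result = 'float'

'float'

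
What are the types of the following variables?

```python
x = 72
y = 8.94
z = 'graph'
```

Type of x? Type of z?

x is assigned a bare integer (no decimal point), so it is an int; z is assigned a quoted string literal, so it is a str

int, str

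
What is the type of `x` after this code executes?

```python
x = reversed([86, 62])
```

reversed() on a list returns list_reverseiterator

list_reverseiterator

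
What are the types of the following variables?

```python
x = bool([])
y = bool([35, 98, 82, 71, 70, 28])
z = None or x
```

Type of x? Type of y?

bool() returns bool; bool() returns bool

bool, bool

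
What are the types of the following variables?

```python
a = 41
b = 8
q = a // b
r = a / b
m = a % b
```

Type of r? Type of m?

/ returns float; % of ints returns int

float, int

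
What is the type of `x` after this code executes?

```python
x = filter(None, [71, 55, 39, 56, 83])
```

filter() returns a filter object

filter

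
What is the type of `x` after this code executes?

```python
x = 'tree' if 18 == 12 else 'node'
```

Both branches of conditional are str

str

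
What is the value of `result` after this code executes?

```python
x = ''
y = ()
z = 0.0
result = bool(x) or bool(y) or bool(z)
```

x = ''; y = (); z = 0.0; result = False

False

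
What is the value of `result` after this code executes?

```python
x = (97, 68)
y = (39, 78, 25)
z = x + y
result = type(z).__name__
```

x is tuple; y is tuple; z is tuple; result = 'tuple'

'tuple'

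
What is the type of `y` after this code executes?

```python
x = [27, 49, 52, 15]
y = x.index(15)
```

list.index() returns int

int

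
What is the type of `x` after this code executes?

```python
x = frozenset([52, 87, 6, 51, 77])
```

frozenset() returns frozenset

frozenset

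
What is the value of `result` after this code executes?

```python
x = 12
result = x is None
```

x = 12; result = False

False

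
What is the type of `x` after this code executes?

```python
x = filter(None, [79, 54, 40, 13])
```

filter() returns a filter object

filter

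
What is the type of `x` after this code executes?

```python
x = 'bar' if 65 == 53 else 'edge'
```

Both branches of conditional are str

str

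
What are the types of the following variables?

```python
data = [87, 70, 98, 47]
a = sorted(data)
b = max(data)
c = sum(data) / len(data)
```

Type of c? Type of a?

int / int = float; sorted() returns list

float, list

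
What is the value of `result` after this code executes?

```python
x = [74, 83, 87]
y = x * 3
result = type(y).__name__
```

x is list; y is list; result = 'list'

'list'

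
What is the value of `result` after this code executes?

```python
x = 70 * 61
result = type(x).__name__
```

x is int; result = 'int'

'int'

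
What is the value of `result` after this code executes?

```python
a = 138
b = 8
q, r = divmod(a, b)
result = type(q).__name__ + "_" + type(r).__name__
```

a is int; b is int; q is int; r is int; result = 'int_int'

'int_int'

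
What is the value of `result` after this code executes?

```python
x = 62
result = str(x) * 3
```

x = 62; result = '626262'

'626262'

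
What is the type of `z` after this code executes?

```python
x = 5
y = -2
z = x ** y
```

int ** negative = float

float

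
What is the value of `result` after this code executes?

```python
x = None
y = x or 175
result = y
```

x = None; y = 175; result = 175

175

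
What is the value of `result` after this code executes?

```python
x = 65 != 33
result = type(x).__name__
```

x is bool; result = 'bool'

'bool'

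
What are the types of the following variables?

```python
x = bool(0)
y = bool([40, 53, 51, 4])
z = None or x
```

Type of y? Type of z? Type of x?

bool() returns bool; None or bool returns the bool; bool() returns bool

bool, bool, bool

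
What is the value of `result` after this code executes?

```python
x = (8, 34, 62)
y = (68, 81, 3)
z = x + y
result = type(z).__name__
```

x is tuple; y is tuple; z is tuple; result = 'tuple'

'tuple'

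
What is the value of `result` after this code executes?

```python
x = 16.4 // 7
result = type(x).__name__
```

x is float; result = 'float'

'float'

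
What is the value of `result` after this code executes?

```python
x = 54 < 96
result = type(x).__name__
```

x is bool; result = 'bool'

'bool'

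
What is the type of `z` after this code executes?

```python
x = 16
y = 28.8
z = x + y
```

int + float = float

float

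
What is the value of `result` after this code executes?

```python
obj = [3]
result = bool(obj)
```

obj = [3]; result = True

True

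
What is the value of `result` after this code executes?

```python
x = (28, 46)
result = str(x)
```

x = (28, 46); result = '(28, 46)'

'(28, 46)'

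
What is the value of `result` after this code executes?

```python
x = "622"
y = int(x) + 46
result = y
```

x = '622'; y = 668; result = 668

668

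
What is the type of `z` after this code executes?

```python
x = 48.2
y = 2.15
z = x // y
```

float // float = float

float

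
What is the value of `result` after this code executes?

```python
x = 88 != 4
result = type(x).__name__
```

x is bool; result = 'bool'

'bool'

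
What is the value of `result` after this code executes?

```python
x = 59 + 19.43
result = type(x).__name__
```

x is float; result = 'float'

'float'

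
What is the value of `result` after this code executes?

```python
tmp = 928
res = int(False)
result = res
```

tmp = 928; res = 0; result = 0

0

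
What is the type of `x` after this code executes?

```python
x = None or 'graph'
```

'or' with None returns the other truthy value (str)

str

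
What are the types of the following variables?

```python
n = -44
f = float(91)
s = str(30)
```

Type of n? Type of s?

n is assigned a bare integer (no decimal point), so it is an int; s is assigned the result of calling str(), which returns a str

int, str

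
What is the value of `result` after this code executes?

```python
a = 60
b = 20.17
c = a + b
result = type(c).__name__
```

a is int; b is float; c is float; result = 'float'

'float'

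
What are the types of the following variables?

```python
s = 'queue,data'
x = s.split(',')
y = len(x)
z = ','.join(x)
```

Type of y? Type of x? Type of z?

len() returns int; str.split() returns list; str.join() returns str

int, list, str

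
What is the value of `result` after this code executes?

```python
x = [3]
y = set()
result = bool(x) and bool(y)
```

x = [3]; y = set(); result = False

False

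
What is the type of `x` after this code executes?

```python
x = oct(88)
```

oct() returns str representation

str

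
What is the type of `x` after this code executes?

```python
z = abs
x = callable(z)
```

callable() returns bool

bool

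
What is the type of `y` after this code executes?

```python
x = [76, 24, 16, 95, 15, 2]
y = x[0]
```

Indexing list[int] returns int

int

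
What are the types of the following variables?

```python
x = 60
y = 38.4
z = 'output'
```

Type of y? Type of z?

y is assigned a number with a decimal point, so it is a float; z is assigned a quoted string literal, so it is a str

float, str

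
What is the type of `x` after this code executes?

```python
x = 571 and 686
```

'and' with truthy values returns last operand (int)

int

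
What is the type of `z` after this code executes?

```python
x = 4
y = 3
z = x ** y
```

positive int ** positive int = int

int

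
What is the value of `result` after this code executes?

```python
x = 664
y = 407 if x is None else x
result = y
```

x = 664; y = 664; result = 664

664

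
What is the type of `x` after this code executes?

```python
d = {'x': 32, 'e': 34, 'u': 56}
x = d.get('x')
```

dict.get() returns value type when found

int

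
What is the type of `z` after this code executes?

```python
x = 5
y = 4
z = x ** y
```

positive int ** positive int = int

int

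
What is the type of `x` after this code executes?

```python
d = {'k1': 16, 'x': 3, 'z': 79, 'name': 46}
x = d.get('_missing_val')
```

dict.get() returns None when key not found

NoneType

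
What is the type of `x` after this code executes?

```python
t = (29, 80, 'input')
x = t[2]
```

Index 2 of tuple is a str literal

str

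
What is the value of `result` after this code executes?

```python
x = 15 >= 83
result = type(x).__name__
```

x is bool; result = 'bool'

'bool'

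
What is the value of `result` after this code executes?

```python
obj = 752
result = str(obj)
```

obj = 752; result = '752'

'752'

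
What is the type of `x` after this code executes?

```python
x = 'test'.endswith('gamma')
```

str.endswith() returns bool

bool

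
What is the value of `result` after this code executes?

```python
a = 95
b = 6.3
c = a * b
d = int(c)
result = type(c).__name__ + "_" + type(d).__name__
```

a is int; b is float; c is float; d is int; result = 'float_int'

'float_int'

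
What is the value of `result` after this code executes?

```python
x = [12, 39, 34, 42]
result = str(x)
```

x = [12, 39, 34, 42]; result = '[12, 39, 34, 42]'

'[12, 39, 34, 42]'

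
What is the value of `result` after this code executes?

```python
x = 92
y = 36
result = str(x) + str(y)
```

x = 92; y = 36; result = '9236'

'9236'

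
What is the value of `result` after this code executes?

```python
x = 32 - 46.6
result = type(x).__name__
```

x is float; result = 'float'

'float'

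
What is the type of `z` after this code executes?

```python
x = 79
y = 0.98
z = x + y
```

int + float = float

float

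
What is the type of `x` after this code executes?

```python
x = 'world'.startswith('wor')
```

str.startswith() returns bool

bool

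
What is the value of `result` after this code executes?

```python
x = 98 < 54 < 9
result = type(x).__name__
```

x is bool; result = 'bool'

'bool'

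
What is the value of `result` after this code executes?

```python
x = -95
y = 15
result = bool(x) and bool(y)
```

x = -95; y = 15; result = True

True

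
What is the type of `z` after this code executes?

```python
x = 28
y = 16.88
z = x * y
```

int * float = float

float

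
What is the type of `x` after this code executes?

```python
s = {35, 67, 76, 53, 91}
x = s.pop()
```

Popping from set[int] returns int

int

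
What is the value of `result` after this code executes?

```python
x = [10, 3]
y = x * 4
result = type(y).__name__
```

x is list; y is list; result = 'list'

'list'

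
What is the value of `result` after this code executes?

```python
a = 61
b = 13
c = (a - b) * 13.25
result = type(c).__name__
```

a is int; b is int; c is float; result = 'float'

'float'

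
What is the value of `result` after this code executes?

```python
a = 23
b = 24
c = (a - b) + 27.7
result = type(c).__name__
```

a is int; b is int; c is float; result = 'float'

'float'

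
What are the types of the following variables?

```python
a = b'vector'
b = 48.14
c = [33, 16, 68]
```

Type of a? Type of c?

a is assigned a bytes literal (b'...' prefix); c is assigned a list literal (square brackets)

bytes, list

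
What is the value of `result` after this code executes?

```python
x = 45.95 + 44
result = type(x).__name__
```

x is float; result = 'float'

'float'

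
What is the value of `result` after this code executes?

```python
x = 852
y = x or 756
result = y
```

x = 852; y = 852; result = 852

852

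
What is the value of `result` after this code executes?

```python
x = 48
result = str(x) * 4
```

x = 48; result = '48484848'

'48484848'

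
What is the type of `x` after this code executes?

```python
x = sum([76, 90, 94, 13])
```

sum() of ints returns int

int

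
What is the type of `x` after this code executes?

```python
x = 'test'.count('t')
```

str.count() returns int

int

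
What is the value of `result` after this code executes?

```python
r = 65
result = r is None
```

r = 65; result = False

False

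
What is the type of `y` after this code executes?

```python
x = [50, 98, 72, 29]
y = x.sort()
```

list.sort() returns None (mutates in place)

NoneType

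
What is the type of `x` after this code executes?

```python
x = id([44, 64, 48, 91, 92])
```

id() returns int

int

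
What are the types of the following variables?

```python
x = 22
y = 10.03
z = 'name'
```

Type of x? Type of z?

x is assigned a bare integer (no decimal point), so it is an int; z is assigned a quoted string literal, so it is a str

int, str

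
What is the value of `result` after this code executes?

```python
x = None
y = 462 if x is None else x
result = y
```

x = None; y = 462; result = 462

462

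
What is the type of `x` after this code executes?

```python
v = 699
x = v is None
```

'is' comparison returns bool

bool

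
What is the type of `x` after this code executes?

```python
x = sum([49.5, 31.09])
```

sum() of floats returns float

float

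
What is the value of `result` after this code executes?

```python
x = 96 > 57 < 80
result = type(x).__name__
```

x is bool; result = 'bool'

'bool'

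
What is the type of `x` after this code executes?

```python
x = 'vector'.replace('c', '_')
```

str.replace() returns str

str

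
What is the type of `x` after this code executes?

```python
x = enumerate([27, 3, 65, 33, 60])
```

enumerate() returns an enumerate object

enumerate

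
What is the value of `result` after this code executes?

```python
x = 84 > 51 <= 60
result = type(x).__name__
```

x is bool; result = 'bool'

'bool'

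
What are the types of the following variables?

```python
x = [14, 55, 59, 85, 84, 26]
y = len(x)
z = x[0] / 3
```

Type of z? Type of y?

int / int = float; len() returns int

float, int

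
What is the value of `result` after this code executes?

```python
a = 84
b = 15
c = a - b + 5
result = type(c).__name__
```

a is int; b is int; c is int; result = 'int'

'int'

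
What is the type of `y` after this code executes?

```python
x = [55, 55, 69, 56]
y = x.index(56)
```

list.index() returns int

int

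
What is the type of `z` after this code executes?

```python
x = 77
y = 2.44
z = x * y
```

int * float = float

float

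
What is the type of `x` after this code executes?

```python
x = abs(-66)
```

abs() of int returns int

int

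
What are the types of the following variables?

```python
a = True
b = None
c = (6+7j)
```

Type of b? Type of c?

b is assigned None, whose type is NoneType; c is assigned (6+7j), an int plus an imaginary literal (j suffix), which evaluates to complex

NoneType, complex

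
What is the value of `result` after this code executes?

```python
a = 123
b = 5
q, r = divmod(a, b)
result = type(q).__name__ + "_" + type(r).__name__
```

a is int; b is int; q is int; r is int; result = 'int_int'

'int_int'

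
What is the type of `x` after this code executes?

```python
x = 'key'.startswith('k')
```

str.startswith() returns bool

bool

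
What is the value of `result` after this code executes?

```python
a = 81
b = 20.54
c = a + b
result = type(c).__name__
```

a is int; b is float; c is float; result = 'float'

'float'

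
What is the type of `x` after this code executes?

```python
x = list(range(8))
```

list(range()) returns list

list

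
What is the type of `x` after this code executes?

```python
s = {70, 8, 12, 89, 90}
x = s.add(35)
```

set.add() returns None (mutates in place)

NoneType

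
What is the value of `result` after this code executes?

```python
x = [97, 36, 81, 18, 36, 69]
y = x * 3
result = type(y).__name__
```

x is list; y is list; result = 'list'

'list'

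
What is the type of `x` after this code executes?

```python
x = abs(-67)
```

abs() of int returns int

int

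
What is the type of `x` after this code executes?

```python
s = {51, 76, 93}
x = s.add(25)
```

set.add() returns None (mutates in place)

NoneType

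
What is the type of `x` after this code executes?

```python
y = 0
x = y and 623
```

'and' returns first falsy value (0 is int)

int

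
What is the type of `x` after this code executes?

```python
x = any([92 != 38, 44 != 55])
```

any() returns bool

bool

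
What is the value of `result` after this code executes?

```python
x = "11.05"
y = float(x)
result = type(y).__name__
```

x is str; y is float; result = 'float'

'float'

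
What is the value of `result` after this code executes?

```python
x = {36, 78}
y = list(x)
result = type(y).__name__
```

x is set; y is list; result = 'list'

'list'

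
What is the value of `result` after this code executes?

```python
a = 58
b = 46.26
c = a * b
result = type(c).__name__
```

a is int; b is float; c is float; result = 'float'

'float'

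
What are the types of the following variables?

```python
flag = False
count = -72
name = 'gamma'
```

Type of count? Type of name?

count is assigned a bare integer (no decimal point), so it is an int; name is assigned a quoted string literal, so it is a str

int, str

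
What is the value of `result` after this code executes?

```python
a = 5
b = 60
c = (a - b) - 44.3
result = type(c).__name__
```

a is int; b is int; c is float; result = 'float'

'float'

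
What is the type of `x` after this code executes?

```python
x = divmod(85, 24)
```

divmod() returns tuple of (quotient, remainder)

tuple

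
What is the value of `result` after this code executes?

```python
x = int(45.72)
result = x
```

x = 45; result = 45

45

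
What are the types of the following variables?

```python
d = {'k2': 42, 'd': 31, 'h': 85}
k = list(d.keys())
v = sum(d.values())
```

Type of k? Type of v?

list() converts to list; sum of ints is int

list, int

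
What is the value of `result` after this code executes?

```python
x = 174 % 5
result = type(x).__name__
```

x is int; result = 'int'

'int'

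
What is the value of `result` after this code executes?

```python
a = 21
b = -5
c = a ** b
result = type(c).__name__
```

a is int; b is int; c is float; result = 'float'

'float'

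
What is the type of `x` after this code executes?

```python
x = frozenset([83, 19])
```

frozenset() returns frozenset

frozenset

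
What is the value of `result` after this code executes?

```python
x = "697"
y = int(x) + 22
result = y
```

x = '697'; y = 719; result = 719

719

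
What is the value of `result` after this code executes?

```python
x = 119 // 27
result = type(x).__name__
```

x is int; result = 'int'

'int'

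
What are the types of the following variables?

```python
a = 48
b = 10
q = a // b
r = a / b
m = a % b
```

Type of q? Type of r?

// returns int; / returns float

int, float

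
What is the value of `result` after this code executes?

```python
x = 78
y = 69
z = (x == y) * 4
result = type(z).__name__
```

x is int; y is int; z is int; result = 'int'

'int'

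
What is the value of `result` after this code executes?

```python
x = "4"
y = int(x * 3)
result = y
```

x = '4'; y = 444; result = 444

444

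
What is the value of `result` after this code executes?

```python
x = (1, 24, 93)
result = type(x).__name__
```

x is tuple; result = 'tuple'

'tuple'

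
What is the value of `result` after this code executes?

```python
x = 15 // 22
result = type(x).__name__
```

x is int; result = 'int'

'int'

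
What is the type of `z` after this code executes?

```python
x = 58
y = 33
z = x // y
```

int // int = int

int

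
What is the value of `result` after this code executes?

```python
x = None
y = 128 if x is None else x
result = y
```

x = None; y = 128; result = 128

128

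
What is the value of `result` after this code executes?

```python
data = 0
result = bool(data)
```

data = 0; result = False

False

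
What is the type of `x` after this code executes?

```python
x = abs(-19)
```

abs() of int returns int

int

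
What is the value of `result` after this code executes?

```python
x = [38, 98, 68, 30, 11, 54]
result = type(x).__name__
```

x is list; result = 'list'

'list'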